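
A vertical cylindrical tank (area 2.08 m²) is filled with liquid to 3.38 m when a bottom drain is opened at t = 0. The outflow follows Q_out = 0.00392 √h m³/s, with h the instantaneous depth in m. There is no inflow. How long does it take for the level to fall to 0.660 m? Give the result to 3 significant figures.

Volume balance on the tank: A dh/dt = −0.00392 √h.
This is separable: 2 d(√h)/dt = −0.00392/A, so √h = √h₀ − (0.00392/(2A)) t.
t = 2A(√h₀ − √h)/0.00392 = 2·2.08·(√3.38 − √0.660)/0.00392
  = 4.1600 × (1.8385 − 0.81240) / 0.00392 = 1088.9 s.

1090 s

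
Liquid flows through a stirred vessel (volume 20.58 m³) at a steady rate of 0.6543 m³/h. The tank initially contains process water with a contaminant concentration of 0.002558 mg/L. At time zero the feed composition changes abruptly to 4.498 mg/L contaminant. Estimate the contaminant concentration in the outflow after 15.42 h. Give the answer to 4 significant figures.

Unsteady species balance (constant V, well mixed): V dC/dt = Q(C_in − C).
Time constant τ = V/Q = 20.58/0.6543 = 31.4535 h.
Integrating: C(t) = C_in + (C₀ − C_in) e^(−t/τ).
C(15.42) = 4.498 + (0.002558 − 4.498)·e^(−15.42/31.4535) = 4.498 + (-4.49544)·0.612474 = 1.74466 mg/L.

1.745 mg/L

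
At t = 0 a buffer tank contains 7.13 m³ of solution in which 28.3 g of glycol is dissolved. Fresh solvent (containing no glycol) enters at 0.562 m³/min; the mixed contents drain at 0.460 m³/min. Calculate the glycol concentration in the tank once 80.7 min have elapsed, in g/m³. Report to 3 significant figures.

Total volume: dV/dt = Q_in − Q_out = 0.10200 m³/min, so V(t) = 7.13 + 0.10200 t and V(80.7) = 15.361 m³.
Species balance (pure solvent in): dm/dt = −Q_out · m/V(t).
Separate: dm/m = −Q_out dt/V(t) ⇒ ln(m/m₀) = −(Q_out/(Q_in−Q_out)) ln(V/V₀).
m = m₀ (V₀/V)^(Q_out/(Q_in−Q_out)) = 28.3 × (7.13/15.361)^(4.5098) = 0.88814 g.
C = m/V = 0.88814/15.361 = 0.057817 g/m³.

0.0578 g/m³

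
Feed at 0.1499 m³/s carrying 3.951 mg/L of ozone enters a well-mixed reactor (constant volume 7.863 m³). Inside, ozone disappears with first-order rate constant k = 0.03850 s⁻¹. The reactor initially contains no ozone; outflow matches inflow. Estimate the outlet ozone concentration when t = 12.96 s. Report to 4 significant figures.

0.6879 mg/L

V dC/dt = Q(C_in − C) − k V C.
dC/dt = (Q/V) C_in − (Q/V + k) C; effective rate a = Q/V + k = 0.0190640 + 0.03850 = 0.0575640 s⁻¹.
C_ss = Q C_in/(Q + kV) = 1.30849 mg/L; C(t) = C_ss + (C₀ − C_ss) e^(−a t).
C(12.96) = 1.30849 + (-1.30849)·e^(−0.0575640·12.96) = 1.30849 + (-1.30849)·0.474246 = 0.687943 mg/L.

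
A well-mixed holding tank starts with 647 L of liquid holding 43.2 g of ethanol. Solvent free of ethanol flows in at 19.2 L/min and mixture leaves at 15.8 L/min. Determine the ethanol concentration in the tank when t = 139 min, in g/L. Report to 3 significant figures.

Let m(t) be the amount of ethanol. Volume: V(t) = V₀ + (Q_in − Q_out) t = 647 + 3.4000 t; V(139) = 1119.6 L.
No ethanol enters, so dm/dt = −Q_out · (m/V).
Separate: dm/m = −Q_out dt/V(t) ⇒ ln(m/m₀) = −(Q_out/(Q_in−Q_out)) ln(V/V₀).
m = m₀ (V₀/V)^(Q_out/(Q_in−Q_out)) = 43.2 × (647/1119.6)^(4.6471) = 3.3787 g.
C = m/V = 3.3787/1119.6 = 0.0030178 g/L.

0.00302 g/L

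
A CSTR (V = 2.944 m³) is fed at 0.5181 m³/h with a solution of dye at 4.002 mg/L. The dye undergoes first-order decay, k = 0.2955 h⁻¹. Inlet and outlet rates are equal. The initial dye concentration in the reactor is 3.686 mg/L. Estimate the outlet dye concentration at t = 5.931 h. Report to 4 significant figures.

1.628 mg/L

Accumulation = in − out − consumed: V dC/dt = Q C_in − Q C − k V C.
This is linear with rate a = Q/V + k = 0.471485 h⁻¹.
C_ss = Q C_in/(Q + kV) = 1.49377 mg/L; C(t) = C_ss + (C₀ − C_ss) e^(−a t).
C(5.931) = 1.49377 + (2.19223)·e^(−0.471485·5.931) = 1.49377 + (2.19223)·0.0610307 = 1.62757 mg/L.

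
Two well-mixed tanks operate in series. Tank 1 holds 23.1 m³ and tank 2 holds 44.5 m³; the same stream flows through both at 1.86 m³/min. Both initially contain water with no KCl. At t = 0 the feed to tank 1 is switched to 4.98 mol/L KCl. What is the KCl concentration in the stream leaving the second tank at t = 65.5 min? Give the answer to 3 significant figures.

Time constants: τᵢ = Vᵢ/Q for each well-mixed tank.
τ₁ = 23.1/1.86 = 12.419 min; τ₂ = 44.5/1.86 = 23.925 min.
Tank 1: C₁ = C_in(1 − e^(−t/τ₁)). Tank 2 (τ₁ ≠ τ₂): C₂ = C_in[1 − (τ₁ e^(−t/τ₁) − τ₂ e^(−t/τ₂))/(τ₁ − τ₂)].
At t = 65.5: e^(−t/τ₁) = 0.0051229, e^(−t/τ₂) = 0.064716.
C₂ = 4.98·[1 − (12.419·0.0051229 − 23.925·0.064716)/(-11.505)] = 4.98·0.87096 = 4.3374 mol/L.

4.34 mol/L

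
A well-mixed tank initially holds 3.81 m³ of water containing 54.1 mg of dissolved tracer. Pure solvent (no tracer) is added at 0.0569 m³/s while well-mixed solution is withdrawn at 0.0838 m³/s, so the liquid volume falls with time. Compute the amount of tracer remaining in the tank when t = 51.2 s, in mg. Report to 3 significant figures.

Let m(t) be the amount of tracer. Volume: V(t) = V₀ + (Q_in − Q_out) t = 3.81 − 0.026900 t; V(51.2) = 2.4327 m³.
No tracer enters, so dm/dt = −Q_out · (m/V).
Separate: dm/m = −Q_out dt/V(t) ⇒ ln(m/m₀) = −(Q_out/(Q_in−Q_out)) ln(V/V₀).
m = m₀ (V₀/V)^(Q_out/(Q_in−Q_out)) = 54.1 × (3.81/2.4327)^(-3.1152) = 13.374 mg.

13.4 mg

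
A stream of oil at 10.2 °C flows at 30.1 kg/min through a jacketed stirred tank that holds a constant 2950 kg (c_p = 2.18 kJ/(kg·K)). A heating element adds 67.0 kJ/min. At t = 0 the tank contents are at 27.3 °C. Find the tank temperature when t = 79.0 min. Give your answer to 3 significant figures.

M c_p dT/dt = ṁ c_p (T_in − T) + Q̇.
Rearrange: dT/dt = (T_ss − T)/τ with τ = M/ṁ = 98.007 min and T_ss = T_in + Q̇/(ṁ c_p) = 11.221 °C.
Integrating: T(t) = T_ss + (T₀ − T_ss) e^(−t/τ).
T(79.0) = 11.221 + (16.079)·e^(−79.0/98.007) = 11.221 + (16.079)·0.44661 = 18.402 °C.

18.4 °C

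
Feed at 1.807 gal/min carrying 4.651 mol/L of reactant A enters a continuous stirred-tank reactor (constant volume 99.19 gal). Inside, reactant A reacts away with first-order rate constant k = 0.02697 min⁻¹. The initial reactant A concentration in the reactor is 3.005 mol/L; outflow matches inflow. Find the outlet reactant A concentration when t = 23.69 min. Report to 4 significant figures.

Species balance: V dC/dt = Q C_in − Q C − k V C.
This is linear with rate a = Q/V + k = 0.0451876 min⁻¹.
C_ss = Q C_in/(Q + kV) = 1.87507 mol/L; C(t) = C_ss + (C₀ − C_ss) e^(−a t).
C(23.69) = 1.87507 + (1.12993)·e^(−0.0451876·23.69) = 1.87507 + (1.12993)·0.342839 = 2.26246 mol/L.

2.262 mol/L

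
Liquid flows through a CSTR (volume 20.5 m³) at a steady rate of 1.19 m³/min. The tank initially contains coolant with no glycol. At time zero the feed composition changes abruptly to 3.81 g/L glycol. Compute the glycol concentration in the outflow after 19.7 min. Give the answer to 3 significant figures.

Species balance on the tank: V dC/dt = Q(C_in − C).
Time constant τ = V/Q = 20.5/1.19 = 17.227 min.
C approaches C_in exponentially: C(t) = C_in + (C₀ − C_in) e^(−t/τ).
C(19.7) = 3.81 + (0 − 3.81)·e^(−19.7/17.227) = 3.81 + (-3.8100)·0.31868 = 2.5958 g/L.

2.60 g/L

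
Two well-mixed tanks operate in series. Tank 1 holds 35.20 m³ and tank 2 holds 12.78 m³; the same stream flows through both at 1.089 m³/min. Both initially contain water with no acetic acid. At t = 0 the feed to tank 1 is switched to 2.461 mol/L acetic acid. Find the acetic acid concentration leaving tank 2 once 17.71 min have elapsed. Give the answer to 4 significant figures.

Time constants: τᵢ = Vᵢ/Q for each well-mixed tank.
τ₁ = 35.20/1.089 = 32.3232 min; τ₂ = 12.78/1.089 = 11.7355 min.
Solving the cascade with C₁(0)=C₂(0)=0 gives C₂(t) = C_in[1 − (τ₁ e^(−t/τ₁) − τ₂ e^(−t/τ₂))/(τ₁ − τ₂)].
At t = 17.71: e^(−t/τ₁) = 0.578161, e^(−t/τ₂) = 0.221111.
C₂ = 2.461·[1 − (32.3232·0.578161 − 11.7355·0.221111)/(20.5877)] = 2.461·0.218311 = 0.537263 mol/L.

0.5373 mol/L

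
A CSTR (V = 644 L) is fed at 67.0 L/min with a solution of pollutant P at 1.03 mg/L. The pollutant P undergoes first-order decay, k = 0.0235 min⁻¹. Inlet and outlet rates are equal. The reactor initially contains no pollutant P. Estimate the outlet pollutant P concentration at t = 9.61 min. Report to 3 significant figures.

Accumulation = in − out − consumed: V dC/dt = Q C_in − Q C − k V C.
dC/dt = (Q/V) C_in − (Q/V + k) C; effective rate a = Q/V + k = 0.10404 + 0.0235 = 0.12754 min⁻¹.
C_ss = Q C_in/(Q + kV) = 0.84021 mg/L; C(t) = C_ss + (C₀ − C_ss) e^(−a t).
C(9.61) = 0.84021 + (-0.84021)·e^(−0.12754·9.61) = 0.84021 + (-0.84021)·0.29357 = 0.59355 mg/L.

0.594 mg/L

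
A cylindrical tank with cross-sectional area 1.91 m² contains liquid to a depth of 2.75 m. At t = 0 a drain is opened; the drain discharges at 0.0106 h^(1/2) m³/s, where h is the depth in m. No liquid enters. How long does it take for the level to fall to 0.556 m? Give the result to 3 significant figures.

329 s

With no inflow, A dh/dt = −0.0106 √h.
∫ h^(−1/2) dh = −(0.0106/A) ∫ dt, giving 2√h = 2√h₀ − (0.0106/A) t.
t = 2A(√h₀ − √h)/0.0106 = 2·1.91·(√2.75 − √0.556)/0.0106
  = 3.8200 × (1.6583 − 0.74565) / 0.0106 = 328.90 s.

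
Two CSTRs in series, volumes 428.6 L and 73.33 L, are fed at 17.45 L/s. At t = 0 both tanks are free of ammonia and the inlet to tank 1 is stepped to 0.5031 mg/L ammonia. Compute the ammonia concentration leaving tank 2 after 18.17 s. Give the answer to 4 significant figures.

Each tank obeys Vᵢ dCᵢ/dt = Q(Cᵢ₋₁ − Cᵢ), so τᵢ = Vᵢ/Q.
τ₁ = 428.6/17.45 = 24.5616 s; τ₂ = 73.33/17.45 = 4.20229 s.
Solving the cascade with C₁(0)=C₂(0)=0 gives C₂(t) = C_in[1 − (τ₁ e^(−t/τ₁) − τ₂ e^(−t/τ₂))/(τ₁ − τ₂)].
At t = 18.17: e^(−t/τ₁) = 0.477222, e^(−t/τ₂) = 0.0132490.
C₂ = 0.5031·[1 − (24.5616·0.477222 − 4.20229·0.0132490)/(20.3593)] = 0.5031·0.427010 = 0.214829 mg/L.

0.2148 mg/L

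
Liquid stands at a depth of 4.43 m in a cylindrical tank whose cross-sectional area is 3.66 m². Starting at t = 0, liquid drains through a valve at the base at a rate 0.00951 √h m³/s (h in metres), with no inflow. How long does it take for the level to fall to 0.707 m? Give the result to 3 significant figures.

973 s

A dh/dt = −Q_out = −0.00951 √h.
Separate and integrate: 2(√h − √h₀) = −(0.00951/A) t.
t = 2A(√h₀ − √h)/0.00951 = 2·3.66·(√4.43 − √0.707)/0.00951
  = 7.3200 × (2.1048 − 0.84083) / 0.00951 = 972.86 s.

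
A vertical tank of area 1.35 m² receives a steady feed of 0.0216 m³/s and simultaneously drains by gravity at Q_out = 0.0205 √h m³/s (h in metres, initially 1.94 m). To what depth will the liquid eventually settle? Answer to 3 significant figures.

1.11 m

Mass balance (ρ constant): A dh/dt = Q_in − 0.0205 √h. At steady state dh/dt = 0:
Q_in = 0.0205 √h_ss ⇒ √h_ss = 0.0216/0.0205 = 1.0537.
h_ss = 1.0537² = 1.1102 m. (Since h₀ = 1.94 m > h_ss, the level will fall toward this value.)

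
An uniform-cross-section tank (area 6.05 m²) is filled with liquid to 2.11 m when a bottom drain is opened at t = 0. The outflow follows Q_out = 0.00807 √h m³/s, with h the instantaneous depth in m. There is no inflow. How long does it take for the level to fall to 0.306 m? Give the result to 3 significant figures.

1350 s

With no inflow, A dh/dt = −0.00807 √h.
Separate and integrate: 2(√h − √h₀) = −(0.00807/A) t.
t = 2A(√h₀ − √h)/0.00807 = 2·6.05·(√2.11 − √0.306)/0.00807
  = 12.100 × (1.4526 − 0.55317) / 0.00807 = 1348.6 s.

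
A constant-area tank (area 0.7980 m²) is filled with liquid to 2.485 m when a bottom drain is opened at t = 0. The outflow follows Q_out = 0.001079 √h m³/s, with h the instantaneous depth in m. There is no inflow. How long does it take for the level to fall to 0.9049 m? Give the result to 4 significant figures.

924.7 s

Volume balance on the tank: A dh/dt = −0.001079 √h.
∫ h^(−1/2) dh = −(0.001079/A) ∫ dt, giving 2√h = 2√h₀ − (0.001079/A) t.
t = 2A(√h₀ − √h)/0.001079 = 2·0.7980·(√2.485 − √0.9049)/0.001079
  = 1.59600 × (1.57639 − 0.951262) / 0.001079 = 924.653 s.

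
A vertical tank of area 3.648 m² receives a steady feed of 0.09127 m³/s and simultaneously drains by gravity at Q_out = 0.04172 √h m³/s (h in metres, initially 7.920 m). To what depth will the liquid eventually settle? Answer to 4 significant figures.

Level balance: A dh/dt = 0.09127 − 0.04172 √h. Setting dh/dt = 0:
Q_in = 0.04172 √h_ss ⇒ √h_ss = 0.09127/0.04172 = 2.18768.
h_ss = 2.18768² = 4.78594 m. (Since h₀ = 7.920 m > h_ss, the level will fall toward this value.)

4.786 m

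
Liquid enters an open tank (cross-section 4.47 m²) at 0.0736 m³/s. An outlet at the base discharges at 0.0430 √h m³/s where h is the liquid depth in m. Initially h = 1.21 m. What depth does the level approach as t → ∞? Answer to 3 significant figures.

2.93 m

Level balance: A dh/dt = 0.0736 − 0.0430 √h. Setting dh/dt = 0:
Q_in = 0.0430 √h_ss ⇒ √h_ss = 0.0736/0.0430 = 1.7116.
h_ss = 1.7116² = 2.9297 m. (Since h₀ = 1.21 m < h_ss, the level will rise toward this value.)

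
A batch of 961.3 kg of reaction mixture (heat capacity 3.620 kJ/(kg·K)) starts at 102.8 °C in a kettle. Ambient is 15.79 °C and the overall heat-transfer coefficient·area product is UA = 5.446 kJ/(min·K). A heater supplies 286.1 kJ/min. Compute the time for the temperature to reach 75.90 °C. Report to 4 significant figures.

968.2 min

Energy balance: M c_p dT/dt = −UA(T − T_amb) + Q̇.
τ = M c_p/UA = 638.984 min; T_ss = T_amb + Q̇/UA = 15.79 + 286.1/5.446 = 68.3240 °C.
T(t) = T_ss + (T₀ − T_ss)e^(−t/τ); set T = 75.90:
t = −τ ln[(T − T_ss)/(T₀ − T_ss)] = −638.984 · ln(0.219748) = 968.236 min.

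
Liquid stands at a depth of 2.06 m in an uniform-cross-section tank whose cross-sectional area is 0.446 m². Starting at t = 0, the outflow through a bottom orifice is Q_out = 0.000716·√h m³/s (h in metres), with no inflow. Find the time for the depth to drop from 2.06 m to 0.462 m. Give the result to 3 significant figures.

Unsteady balance on liquid volume: A dh/dt = −0.000716 √h.
This is separable: 2 d(√h)/dt = −0.000716/A, so √h = √h₀ − (0.000716/(2A)) t.
t = 2A(√h₀ − √h)/0.000716 = 2·0.446·(√2.06 − √0.462)/0.000716
  = 0.89200 × (1.4353 − 0.67971) / 0.000716 = 941.29 s.

941 s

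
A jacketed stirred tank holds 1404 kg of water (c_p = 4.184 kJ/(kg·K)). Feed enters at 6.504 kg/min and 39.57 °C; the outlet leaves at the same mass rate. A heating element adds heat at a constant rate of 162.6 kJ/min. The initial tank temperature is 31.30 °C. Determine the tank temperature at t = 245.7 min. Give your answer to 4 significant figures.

Energy balance: M c_p dT/dt = ṁ c_p (T_in − T) + 162.6.
τ = M/ṁ = 215.867 min; T_ss = T_in + Q̇/(ṁ c_p) = 39.57 + 162.6/(6.504·4.184) = 45.5451 °C.
This is linear first-order; T(t) = T_ss + (T₀ − T_ss) e^(−t/τ).
T(245.7) = 45.5451 + (-14.2451)·e^(−245.7/215.867) = 45.5451 + (-14.2451)·0.320395 = 40.9811 °C.

40.98 °C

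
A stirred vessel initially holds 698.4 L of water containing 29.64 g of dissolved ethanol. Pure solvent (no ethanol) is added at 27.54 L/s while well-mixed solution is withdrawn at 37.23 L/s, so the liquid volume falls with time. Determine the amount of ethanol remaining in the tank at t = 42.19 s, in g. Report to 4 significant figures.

1.007 g

Let m(t) be the amount of ethanol. Volume: V(t) = V₀ + (Q_in − Q_out) t = 698.4 − 9.69000 t; V(42.19) = 289.579 L.
No ethanol enters, so dm/dt = −Q_out · (m/V).
dm/m = −Q_out dt/(V₀ − 9.69000 t); integrating gives ln(m/m₀) = −(Q_out/(Q_in−Q_out)) ln(V/V₀).
m = m₀ (V₀/V)^(Q_out/(Q_in−Q_out)) = 29.64 × (698.4/289.579)^(-3.84211) = 1.00670 g.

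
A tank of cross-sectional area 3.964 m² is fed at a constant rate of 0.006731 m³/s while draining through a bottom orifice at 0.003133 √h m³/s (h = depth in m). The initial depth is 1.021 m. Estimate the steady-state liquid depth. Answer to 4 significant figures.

4.616 m

Level balance: A dh/dt = 0.006731 − 0.003133 √h. Setting dh/dt = 0:
Q_in = 0.003133 √h_ss ⇒ √h_ss = 0.006731/0.003133 = 2.14842.
h_ss = 2.14842² = 4.61571 m. (Since h₀ = 1.021 m < h_ss, the level will rise toward this value.)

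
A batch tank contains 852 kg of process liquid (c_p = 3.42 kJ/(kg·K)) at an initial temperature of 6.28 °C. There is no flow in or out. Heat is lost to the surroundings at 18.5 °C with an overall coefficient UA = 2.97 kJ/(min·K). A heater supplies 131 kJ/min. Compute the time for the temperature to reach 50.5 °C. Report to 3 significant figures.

1510 min

First-law balance (no shaft work): M c_p dT/dt = −UA(T − T_amb) + Q̇.
τ = M c_p/UA = 981.09 min; T_ss = T_amb + Q̇/UA = 18.5 + 131/2.97 = 62.608 °C.
T(t) = T_ss + (T₀ − T_ss)e^(−t/τ); set T = 50.5:
t = −τ ln[(T − T_ss)/(T₀ − T_ss)] = −981.09 · ln(0.21495) = 1508.3 min.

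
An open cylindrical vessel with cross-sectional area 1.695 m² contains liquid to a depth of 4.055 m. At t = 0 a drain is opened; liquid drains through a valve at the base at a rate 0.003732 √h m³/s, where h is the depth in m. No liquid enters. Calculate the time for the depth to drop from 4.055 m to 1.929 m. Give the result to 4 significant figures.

Unsteady balance on liquid volume: A dh/dt = −0.003732 √h.
Separate and integrate: 2(√h − √h₀) = −(0.003732/A) t.
t = 2A(√h₀ − √h)/0.003732 = 2·1.695·(√4.055 − √1.929)/0.003732
  = 3.39000 × (2.01370 − 1.38888) / 0.003732 = 567.560 s.

567.6 s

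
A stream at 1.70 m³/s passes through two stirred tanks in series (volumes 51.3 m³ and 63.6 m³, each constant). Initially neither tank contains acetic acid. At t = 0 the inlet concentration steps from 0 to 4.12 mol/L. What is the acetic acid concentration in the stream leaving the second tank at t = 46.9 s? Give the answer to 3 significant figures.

1.67 mol/L

Time constants: τᵢ = Vᵢ/Q for each well-mixed tank.
τ₁ = 51.3/1.70 = 30.176 s; τ₂ = 63.6/1.70 = 37.412 s.
Solving the cascade with C₁(0)=C₂(0)=0 gives C₂(t) = C_in[1 − (τ₁ e^(−t/τ₁) − τ₂ e^(−t/τ₂))/(τ₁ − τ₂)].
At t = 46.9: e^(−t/τ₁) = 0.21136, e^(−t/τ₂) = 0.28547.
C₂ = 4.12·[1 − (30.176·0.21136 − 37.412·0.28547)/(-7.2353)] = 4.12·0.40544 = 1.6704 mol/L.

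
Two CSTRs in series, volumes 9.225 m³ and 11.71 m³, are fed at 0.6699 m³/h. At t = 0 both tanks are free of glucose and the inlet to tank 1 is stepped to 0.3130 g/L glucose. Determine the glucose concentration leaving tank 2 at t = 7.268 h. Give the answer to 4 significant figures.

0.02524 g/L

Species balance on tank i: dCᵢ/dt = (Cᵢ₋₁ − Cᵢ)/τᵢ with τᵢ = Vᵢ/Q.
τ₁ = 9.225/0.6699 = 13.7707 h; τ₂ = 11.71/0.6699 = 17.4802 h.
Solving the cascade with C₁(0)=C₂(0)=0 gives C₂(t) = C_in[1 − (τ₁ e^(−t/τ₁) − τ₂ e^(−t/τ₂))/(τ₁ − τ₂)].
At t = 7.268: e^(−t/τ₁) = 0.589909, e^(−t/τ₂) = 0.659823.
C₂ = 0.3130·[1 − (13.7707·0.589909 − 17.4802·0.659823)/(-3.70951)] = 0.3130·0.0806393 = 0.0252401 g/L.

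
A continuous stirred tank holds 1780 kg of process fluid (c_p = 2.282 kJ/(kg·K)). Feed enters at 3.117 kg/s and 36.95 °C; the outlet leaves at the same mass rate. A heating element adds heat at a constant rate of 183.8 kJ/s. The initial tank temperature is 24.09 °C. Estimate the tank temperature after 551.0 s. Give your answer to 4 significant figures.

48.04 °C

M c_p dT/dt = ṁ c_p (T_in − T) + Q̇.
τ = M/ṁ = 571.062 s; T_ss = T_in + Q̇/(ṁ c_p) = 36.95 + 183.8/(3.117·2.282) = 62.7900 °C.
Solution: T(t) = T_ss + (T₀ − T_ss) e^(−t/τ).
T(551.0) = 62.7900 + (-38.7000)·e^(−551.0/571.062) = 62.7900 + (-38.7000)·0.381033 = 48.0440 °C.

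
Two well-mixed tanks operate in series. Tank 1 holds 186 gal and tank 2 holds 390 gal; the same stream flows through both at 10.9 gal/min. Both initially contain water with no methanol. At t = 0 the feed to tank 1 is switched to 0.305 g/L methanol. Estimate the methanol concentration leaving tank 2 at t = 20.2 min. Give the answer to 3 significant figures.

0.0586 g/L

Time constants: τᵢ = Vᵢ/Q for each well-mixed tank.
τ₁ = 186/10.9 = 17.064 min; τ₂ = 390/10.9 = 35.780 min.
Tank 1: C₁ = C_in(1 − e^(−t/τ₁)). Tank 2 (τ₁ ≠ τ₂): C₂ = C_in[1 − (τ₁ e^(−t/τ₁) − τ₂ e^(−t/τ₂))/(τ₁ − τ₂)].
At t = 20.2: e^(−t/τ₁) = 0.30612, e^(−t/τ₂) = 0.56861.
C₂ = 0.305·[1 − (17.064·0.30612 − 35.780·0.56861)/(-18.716)] = 0.305·0.19207 = 0.058581 g/L.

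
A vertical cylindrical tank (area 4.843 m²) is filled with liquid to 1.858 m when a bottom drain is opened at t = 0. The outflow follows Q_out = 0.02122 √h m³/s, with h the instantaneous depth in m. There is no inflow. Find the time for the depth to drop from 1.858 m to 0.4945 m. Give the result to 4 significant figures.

With no inflow, A dh/dt = −0.02122 √h.
∫ h^(−1/2) dh = −(0.02122/A) ∫ dt, giving 2√h = 2√h₀ − (0.02122/A) t.
t = 2A(√h₀ − √h)/0.02122 = 2·4.843·(√1.858 − √0.4945)/0.02122
  = 9.68600 × (1.36308 − 0.703207) / 0.02122 = 301.205 s.

301.2 s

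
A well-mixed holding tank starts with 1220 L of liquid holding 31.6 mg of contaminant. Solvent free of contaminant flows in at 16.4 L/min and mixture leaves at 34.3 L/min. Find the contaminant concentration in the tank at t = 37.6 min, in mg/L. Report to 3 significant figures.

Let m(t) be the amount of contaminant. Volume: V(t) = V₀ + (Q_in − Q_out) t = 1220 − 17.900 t; V(37.6) = 546.96 L.
No contaminant enters, so dm/dt = −Q_out · (m/V).
dm/m = −Q_out dt/(V₀ − 17.900 t); integrating gives ln(m/m₀) = −(Q_out/(Q_in−Q_out)) ln(V/V₀).
m = m₀ (V₀/V)^(Q_out/(Q_in−Q_out)) = 31.6 × (1220/546.96)^(-1.9162) = 6.7932 mg.
C = m/V = 6.7932/546.96 = 0.012420 mg/L.

0.0124 mg/L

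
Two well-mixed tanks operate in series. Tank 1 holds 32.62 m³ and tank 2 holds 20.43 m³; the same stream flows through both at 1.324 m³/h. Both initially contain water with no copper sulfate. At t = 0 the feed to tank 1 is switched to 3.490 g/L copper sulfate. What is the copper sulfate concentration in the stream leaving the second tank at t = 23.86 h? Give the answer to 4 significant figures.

Species balance on tank i: dCᵢ/dt = (Cᵢ₋₁ − Cᵢ)/τᵢ with τᵢ = Vᵢ/Q.
τ₁ = 32.62/1.324 = 24.6375 h; τ₂ = 20.43/1.324 = 15.4305 h.
Tank 1: C₁ = C_in(1 − e^(−t/τ₁)). Tank 2 (τ₁ ≠ τ₂): C₂ = C_in[1 − (τ₁ e^(−t/τ₁) − τ₂ e^(−t/τ₂))/(τ₁ − τ₂)].
At t = 23.86: e^(−t/τ₁) = 0.379673, e^(−t/τ₂) = 0.213038.
C₂ = 3.490·[1 − (24.6375·0.379673 − 15.4305·0.213038)/(9.20695)] = 3.490·0.341051 = 1.19027 g/L.

1.190 g/L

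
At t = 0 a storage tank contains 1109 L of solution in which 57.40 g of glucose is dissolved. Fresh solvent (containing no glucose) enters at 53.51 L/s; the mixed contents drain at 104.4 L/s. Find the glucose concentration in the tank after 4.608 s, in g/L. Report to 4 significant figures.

0.04032 g/L

Total volume: dV/dt = Q_in − Q_out = -50.8900 L/s, so V(t) = 1109 − 50.8900 t and V(4.608) = 874.499 L.
Solute balance: dm/dt = 0 − Q_out C = −Q_out m/V(t).
dm/m = −Q_out dt/(V₀ − 50.8900 t); integrating gives ln(m/m₀) = −(Q_out/(Q_in−Q_out)) ln(V/V₀).
m = m₀ (V₀/V)^(Q_out/(Q_in−Q_out)) = 57.40 × (1109/874.499)^(-2.05148) = 35.2578 g.
C = m/V = 35.2578/874.499 = 0.0403178 g/L.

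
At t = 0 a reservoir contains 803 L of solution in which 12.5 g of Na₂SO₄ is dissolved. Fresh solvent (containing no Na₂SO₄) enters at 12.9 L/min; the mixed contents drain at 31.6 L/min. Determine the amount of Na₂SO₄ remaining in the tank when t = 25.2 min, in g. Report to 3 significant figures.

Let m(t) be the amount of Na₂SO₄. Volume: V(t) = V₀ + (Q_in − Q_out) t = 803 − 18.700 t; V(25.2) = 331.76 L.
No Na₂SO₄ enters, so dm/dt = −Q_out · (m/V).
dm/m = −Q_out dt/(V₀ − 18.700 t); integrating gives ln(m/m₀) = −(Q_out/(Q_in−Q_out)) ln(V/V₀).
m = m₀ (V₀/V)^(Q_out/(Q_in−Q_out)) = 12.5 × (803/331.76)^(-1.6898) = 2.8067 g.

2.81 g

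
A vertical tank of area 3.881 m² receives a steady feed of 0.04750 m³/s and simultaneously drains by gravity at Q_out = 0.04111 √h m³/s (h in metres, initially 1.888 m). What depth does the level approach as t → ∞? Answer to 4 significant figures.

1.335 m

A dh/dt = Q_in − 0.04111 √h. Steady state requires inflow = outflow:
Q_in = 0.04111 √h_ss ⇒ √h_ss = 0.04750/0.04111 = 1.15544.
h_ss = 1.15544² = 1.33503 m. (Since h₀ = 1.888 m > h_ss, the level will fall toward this value.)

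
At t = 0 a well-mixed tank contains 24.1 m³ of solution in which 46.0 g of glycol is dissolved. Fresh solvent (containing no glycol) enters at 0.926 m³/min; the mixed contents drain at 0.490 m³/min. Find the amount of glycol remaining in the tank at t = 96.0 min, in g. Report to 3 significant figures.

Let m(t) be the amount of glycol. Volume: V(t) = V₀ + (Q_in − Q_out) t = 24.1 + 0.43600 t; V(96.0) = 65.956 m³.
No glycol enters, so dm/dt = −Q_out · (m/V).
dm/m = −Q_out dt/(V₀ + 0.43600 t); integrating gives ln(m/m₀) = −(Q_out/(Q_in−Q_out)) ln(V/V₀).
m = m₀ (V₀/V)^(Q_out/(Q_in−Q_out)) = 46.0 × (24.1/65.956)^(1.1239) = 14.838 g.

14.8 g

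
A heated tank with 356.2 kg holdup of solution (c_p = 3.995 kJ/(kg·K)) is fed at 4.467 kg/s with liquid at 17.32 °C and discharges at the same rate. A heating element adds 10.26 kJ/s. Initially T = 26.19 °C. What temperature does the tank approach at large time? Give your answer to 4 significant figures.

17.89 °C

M c_p dT/dt = ṁ c_p (T_in − T) + Q̇.
At steady state dT/dt = 0 ⇒ T_ss = T_in + Q̇/(ṁ c_p) = 17.32 + 10.26/(4.467·3.995) = 17.8949 °C.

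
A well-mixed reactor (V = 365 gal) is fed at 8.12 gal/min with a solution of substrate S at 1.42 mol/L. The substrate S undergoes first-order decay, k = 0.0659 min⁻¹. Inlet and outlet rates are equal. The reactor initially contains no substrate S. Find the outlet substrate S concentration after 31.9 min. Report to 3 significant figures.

0.337 mol/L

V dC/dt = Q(C_in − C) − k V C.
dC/dt = (Q/V) C_in − (Q/V + k) C; effective rate a = Q/V + k = 0.022247 + 0.0659 = 0.088147 min⁻¹.
C_ss = Q C_in/(Q + kV) = 0.35838 mol/L; C(t) = C_ss + (C₀ − C_ss) e^(−a t).
C(31.9) = 0.35838 + (-0.35838)·e^(−0.088147·31.9) = 0.35838 + (-0.35838)·0.060092 = 0.33685 mol/L.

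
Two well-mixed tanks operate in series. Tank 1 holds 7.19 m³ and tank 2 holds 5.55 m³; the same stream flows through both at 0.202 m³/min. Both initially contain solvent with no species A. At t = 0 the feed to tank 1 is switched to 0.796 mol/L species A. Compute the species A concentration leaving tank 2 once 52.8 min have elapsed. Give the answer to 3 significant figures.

0.399 mol/L

Time constants: τᵢ = Vᵢ/Q for each well-mixed tank.
τ₁ = 7.19/0.202 = 35.594 min; τ₂ = 5.55/0.202 = 27.475 min.
Solving the cascade with C₁(0)=C₂(0)=0 gives C₂(t) = C_in[1 − (τ₁ e^(−t/τ₁) − τ₂ e^(−t/τ₂))/(τ₁ − τ₂)].
At t = 52.8: e^(−t/τ₁) = 0.22687, e^(−t/τ₂) = 0.14635.
C₂ = 0.796·[1 − (35.594·0.22687 − 27.475·0.14635)/(8.1188)] = 0.796·0.50067 = 0.39853 mol/L.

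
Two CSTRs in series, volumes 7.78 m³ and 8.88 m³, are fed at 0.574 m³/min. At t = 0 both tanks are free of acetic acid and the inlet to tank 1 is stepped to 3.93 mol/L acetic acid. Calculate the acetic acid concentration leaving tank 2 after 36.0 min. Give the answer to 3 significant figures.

Time constants: τᵢ = Vᵢ/Q for each well-mixed tank.
τ₁ = 7.78/0.574 = 13.554 min; τ₂ = 8.88/0.574 = 15.470 min.
Solving the cascade with C₁(0)=C₂(0)=0 gives C₂(t) = C_in[1 − (τ₁ e^(−t/τ₁) − τ₂ e^(−t/τ₂))/(τ₁ − τ₂)].
At t = 36.0: e^(−t/τ₁) = 0.070226, e^(−t/τ₂) = 0.097585.
C₂ = 3.93·[1 − (13.554·0.070226 − 15.470·0.097585)/(-1.9164)] = 3.93·0.70891 = 2.7860 mol/L.

2.79 mol/L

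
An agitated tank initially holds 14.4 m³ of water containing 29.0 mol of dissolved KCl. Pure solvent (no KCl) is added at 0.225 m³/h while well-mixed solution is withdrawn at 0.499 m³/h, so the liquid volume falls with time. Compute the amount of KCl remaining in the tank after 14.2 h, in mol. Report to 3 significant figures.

16.3 mol

Let m(t) be the amount of KCl. Volume: V(t) = V₀ + (Q_in − Q_out) t = 14.4 − 0.27400 t; V(14.2) = 10.509 m³.
Solute balance: dm/dt = 0 − Q_out C = −Q_out m/V(t).
dm/m = −Q_out dt/(V₀ − 0.27400 t); integrating gives ln(m/m₀) = −(Q_out/(Q_in−Q_out)) ln(V/V₀).
m = m₀ (V₀/V)^(Q_out/(Q_in−Q_out)) = 29.0 × (14.4/10.509)^(-1.8212) = 16.341 mol.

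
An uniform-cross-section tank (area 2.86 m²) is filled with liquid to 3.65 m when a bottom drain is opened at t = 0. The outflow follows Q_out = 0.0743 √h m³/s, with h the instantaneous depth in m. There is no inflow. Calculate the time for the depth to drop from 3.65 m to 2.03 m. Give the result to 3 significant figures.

37.4 s

A dh/dt = −Q_out = −0.0743 √h.
This is separable: 2 d(√h)/dt = −0.0743/A, so √h = √h₀ − (0.0743/(2A)) t.
t = 2A(√h₀ − √h)/0.0743 = 2·2.86·(√3.65 − √2.03)/0.0743
  = 5.7200 × (1.9105 − 1.4248) / 0.0743 = 37.393 s.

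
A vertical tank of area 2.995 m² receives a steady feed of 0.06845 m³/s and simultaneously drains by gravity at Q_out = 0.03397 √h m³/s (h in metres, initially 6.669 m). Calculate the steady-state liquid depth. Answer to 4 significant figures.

4.060 m

Unsteady balance on liquid volume: A dh/dt = Q_in − 0.03397 √h. At steady state dh/dt = 0:
Q_in = 0.03397 √h_ss ⇒ √h_ss = 0.06845/0.03397 = 2.01501.
h_ss = 2.01501² = 4.06028 m. (Since h₀ = 6.669 m > h_ss, the level will fall toward this value.)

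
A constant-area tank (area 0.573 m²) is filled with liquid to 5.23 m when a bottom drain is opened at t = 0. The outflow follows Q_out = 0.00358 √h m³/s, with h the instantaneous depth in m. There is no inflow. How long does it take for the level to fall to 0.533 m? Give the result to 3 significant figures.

498 s

Accumulation of liquid (constant cross-section A): A dh/dt = −0.00358 √h.
This is separable: 2 d(√h)/dt = −0.00358/A, so √h = √h₀ − (0.00358/(2A)) t.
t = 2A(√h₀ − √h)/0.00358 = 2·0.573·(√5.23 − √0.533)/0.00358
  = 1.1460 × (2.2869 − 0.73007) / 0.00358 = 498.37 s.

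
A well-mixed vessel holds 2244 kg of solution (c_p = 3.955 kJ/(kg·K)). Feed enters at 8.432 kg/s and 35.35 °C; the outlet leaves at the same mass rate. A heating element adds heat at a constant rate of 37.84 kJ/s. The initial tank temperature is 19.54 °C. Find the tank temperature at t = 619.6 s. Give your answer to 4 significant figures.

M c_p dT/dt = ṁ c_p (T_in − T) + Q̇.
Rearrange: dT/dt = (T_ss − T)/τ with τ = M/ṁ = 266.129 s and T_ss = T_in + Q̇/(ṁ c_p) = 36.4847 °C.
T approaches T_ss exponentially: T(t) = T_ss + (T₀ − T_ss) e^(−t/τ).
T(619.6) = 36.4847 + (-16.9447)·e^(−619.6/266.129) = 36.4847 + (-16.9447)·0.0974716 = 34.8331 °C.

34.83 °C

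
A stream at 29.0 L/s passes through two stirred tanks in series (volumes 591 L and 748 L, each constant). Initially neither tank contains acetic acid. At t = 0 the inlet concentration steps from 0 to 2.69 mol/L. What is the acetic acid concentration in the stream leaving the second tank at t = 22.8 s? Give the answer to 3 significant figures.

0.703 mol/L

Species balance on tank i: dCᵢ/dt = (Cᵢ₋₁ − Cᵢ)/τᵢ with τᵢ = Vᵢ/Q.
τ₁ = 591/29.0 = 20.379 s; τ₂ = 748/29.0 = 25.793 s.
Tank 1: C₁ = C_in(1 − e^(−t/τ₁)). Tank 2 (τ₁ ≠ τ₂): C₂ = C_in[1 − (τ₁ e^(−t/τ₁) − τ₂ e^(−t/τ₂))/(τ₁ − τ₂)].
At t = 22.8: e^(−t/τ₁) = 0.32668, e^(−t/τ₂) = 0.41314.
C₂ = 2.69·[1 − (20.379·0.32668 − 25.793·0.41314)/(-5.4138)] = 2.69·0.26136 = 0.70307 mol/L.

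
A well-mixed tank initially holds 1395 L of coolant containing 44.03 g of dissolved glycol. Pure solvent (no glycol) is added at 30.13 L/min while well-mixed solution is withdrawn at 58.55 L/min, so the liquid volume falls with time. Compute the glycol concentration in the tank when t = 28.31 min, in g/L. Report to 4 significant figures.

Total volume: dV/dt = Q_in − Q_out = -28.4200 L/min, so V(t) = 1395 − 28.4200 t and V(28.31) = 590.430 L.
Solute balance: dm/dt = 0 − Q_out C = −Q_out m/V(t).
dm/m = −Q_out dt/(V₀ − 28.4200 t); integrating gives ln(m/m₀) = −(Q_out/(Q_in−Q_out)) ln(V/V₀).
m = m₀ (V₀/V)^(Q_out/(Q_in−Q_out)) = 44.03 × (1395/590.430)^(-2.06017) = 7.48979 g.
C = m/V = 7.48979/590.430 = 0.0126853 g/L.

0.01269 g/L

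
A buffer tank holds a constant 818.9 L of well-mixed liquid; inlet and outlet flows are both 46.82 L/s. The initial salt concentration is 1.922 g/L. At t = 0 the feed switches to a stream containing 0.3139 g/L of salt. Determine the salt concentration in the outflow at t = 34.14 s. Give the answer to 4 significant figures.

0.5422 g/L

Unsteady species balance (constant V, well mixed): V dC/dt = Q(C_in − C).
Rewrite as dC/dt + C/τ = C_in/τ, τ = V/Q = 17.4904 s.
C approaches C_in exponentially: C(t) = C_in + (C₀ − C_in) e^(−t/τ).
C(34.14) = 0.3139 + (1.922 − 0.3139)·e^(−34.14/17.4904) = 0.3139 + (1.60810)·0.142000 = 0.542250 g/L.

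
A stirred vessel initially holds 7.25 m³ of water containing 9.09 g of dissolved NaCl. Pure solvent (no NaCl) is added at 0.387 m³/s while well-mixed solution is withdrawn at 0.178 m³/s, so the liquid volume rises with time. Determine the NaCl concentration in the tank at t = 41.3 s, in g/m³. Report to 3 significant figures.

0.294 g/m³

Let m(t) be the amount of NaCl. Volume: V(t) = V₀ + (Q_in − Q_out) t = 7.25 + 0.20900 t; V(41.3) = 15.882 m³.
Solute balance: dm/dt = 0 − Q_out C = −Q_out m/V(t).
dm/m = −Q_out dt/(V₀ + 0.20900 t); integrating gives ln(m/m₀) = −(Q_out/(Q_in−Q_out)) ln(V/V₀).
m = m₀ (V₀/V)^(Q_out/(Q_in−Q_out)) = 9.09 × (7.25/15.882)^(0.85167) = 4.6614 g.
C = m/V = 4.6614/15.882 = 0.29351 g/m³.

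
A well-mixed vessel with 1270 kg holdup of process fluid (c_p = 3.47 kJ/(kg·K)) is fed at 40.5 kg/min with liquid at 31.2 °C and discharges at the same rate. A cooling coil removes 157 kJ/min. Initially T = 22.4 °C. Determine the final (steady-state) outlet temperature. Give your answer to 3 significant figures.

30.1 °C

M c_p dT/dt = ṁ c_p (T_in − T) − Q̇.
At steady state dT/dt = 0 ⇒ T_ss = T_in − Q̇/(ṁ c_p) = 31.2 − 157/(40.5·3.47) = 30.083 °C.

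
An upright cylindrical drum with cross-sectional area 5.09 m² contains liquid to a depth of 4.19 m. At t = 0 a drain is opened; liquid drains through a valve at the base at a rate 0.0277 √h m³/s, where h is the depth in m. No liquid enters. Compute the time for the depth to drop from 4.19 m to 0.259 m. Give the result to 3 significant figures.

A dh/dt = −Q_out = −0.0277 √h.
This is separable: 2 d(√h)/dt = −0.0277/A, so √h = √h₀ − (0.0277/(2A)) t.
t = 2A(√h₀ − √h)/0.0277 = 2·5.09·(√4.19 − √0.259)/0.0277
  = 10.180 × (2.0469 − 0.50892) / 0.0277 = 565.24 s.

565 s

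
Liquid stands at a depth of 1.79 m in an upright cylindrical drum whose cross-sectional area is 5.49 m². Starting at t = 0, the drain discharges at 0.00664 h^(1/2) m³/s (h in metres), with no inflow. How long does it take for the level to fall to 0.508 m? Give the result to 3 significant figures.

With no inflow, A dh/dt = −0.00664 √h.
∫ h^(−1/2) dh = −(0.00664/A) ∫ dt, giving 2√h = 2√h₀ − (0.00664/A) t.
t = 2A(√h₀ − √h)/0.00664 = 2·5.49·(√1.79 − √0.508)/0.00664
  = 10.980 × (1.3379 − 0.71274) / 0.00664 = 1033.8 s.

1030 s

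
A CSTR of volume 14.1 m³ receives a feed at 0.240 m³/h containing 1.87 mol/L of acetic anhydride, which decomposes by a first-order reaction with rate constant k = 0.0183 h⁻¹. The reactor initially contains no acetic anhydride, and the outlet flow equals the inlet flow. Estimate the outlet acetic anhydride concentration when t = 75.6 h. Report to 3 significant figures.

0.839 mol/L

V dC/dt = Q(C_in − C) − k V C.
This is linear with rate a = Q/V + k = 0.035321 h⁻¹.
C_ss = Q C_in/(Q + kV) = 0.90115 mol/L; C(t) = C_ss + (C₀ − C_ss) e^(−a t).
C(75.6) = 0.90115 + (-0.90115)·e^(−0.035321·75.6) = 0.90115 + (-0.90115)·0.069232 = 0.83876 mol/L.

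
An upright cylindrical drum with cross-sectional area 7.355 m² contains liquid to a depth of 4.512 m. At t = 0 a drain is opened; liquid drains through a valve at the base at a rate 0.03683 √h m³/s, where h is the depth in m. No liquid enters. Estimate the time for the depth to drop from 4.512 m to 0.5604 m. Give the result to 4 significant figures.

A dh/dt = −Q_out = −0.03683 √h.
This is separable: 2 d(√h)/dt = −0.03683/A, so √h = √h₀ − (0.03683/(2A)) t.
t = 2A(√h₀ − √h)/0.03683 = 2·7.355·(√4.512 − √0.5604)/0.03683
  = 14.7100 × (2.12415 − 0.748599) / 0.03683 = 549.398 s.

549.4 s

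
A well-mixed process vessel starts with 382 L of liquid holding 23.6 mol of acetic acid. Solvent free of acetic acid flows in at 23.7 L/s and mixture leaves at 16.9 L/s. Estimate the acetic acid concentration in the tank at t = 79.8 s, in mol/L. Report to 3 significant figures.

0.00284 mol/L

Total volume: dV/dt = Q_in − Q_out = 6.8000 L/s, so V(t) = 382 + 6.8000 t and V(79.8) = 924.64 L.
No acetic acid enters, so dm/dt = −Q_out · (m/V).
Separate: dm/m = −Q_out dt/V(t) ⇒ ln(m/m₀) = −(Q_out/(Q_in−Q_out)) ln(V/V₀).
m = m₀ (V₀/V)^(Q_out/(Q_in−Q_out)) = 23.6 × (382/924.64)^(2.4853) = 2.6229 mol.
C = m/V = 2.6229/924.64 = 0.0028367 mol/L.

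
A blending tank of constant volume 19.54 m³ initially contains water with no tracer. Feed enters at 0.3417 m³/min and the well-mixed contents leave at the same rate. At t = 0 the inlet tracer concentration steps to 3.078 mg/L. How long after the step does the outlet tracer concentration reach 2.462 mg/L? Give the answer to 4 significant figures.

92.00 min

Species balance: V dC/dt = Q(C_in − C) ⇒ τ = V/Q = 57.1847 min.
C(t) = C_in + (C₀ − C_in) e^(−t/τ). Set C = 2.462 and solve for t:
e^(−t/τ) = (C − C_in)/(C₀ − C_in) = (2.462 − 3.078)/(0 − 3.078) = 0.200130
t = −τ ln(…) = 57.1847 × 1.60879 = 91.9980 min.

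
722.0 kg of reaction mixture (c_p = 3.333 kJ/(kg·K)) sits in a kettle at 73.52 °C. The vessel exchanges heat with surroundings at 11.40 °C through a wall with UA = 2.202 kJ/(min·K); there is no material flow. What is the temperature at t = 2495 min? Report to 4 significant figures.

17.73 °C

M c_p dT/dt = −UA(T − T_amb).
dT/dt = (T_ss − T)/τ with T_ss = T_amb = 11.4000 °C, τ = M c_p/UA = 722.0·3.333/2.202 = 1092.84 min.
Integrating: T(t) = T_ss + (T₀ − T_ss) e^(−t/τ).
T(2495) = 11.4000 + (62.1200)·0.101973 = 17.7345 °C.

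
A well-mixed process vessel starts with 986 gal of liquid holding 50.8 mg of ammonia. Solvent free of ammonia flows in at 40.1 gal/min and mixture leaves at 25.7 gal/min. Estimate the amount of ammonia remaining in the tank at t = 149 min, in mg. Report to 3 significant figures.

Total volume: dV/dt = Q_in − Q_out = 14.400 gal/min, so V(t) = 986 + 14.400 t and V(149) = 3131.6 gal.
No ammonia enters, so dm/dt = −Q_out · (m/V).
dm/m = −Q_out dt/(V₀ + 14.400 t); integrating gives ln(m/m₀) = −(Q_out/(Q_in−Q_out)) ln(V/V₀).
m = m₀ (V₀/V)^(Q_out/(Q_in−Q_out)) = 50.8 × (986/3131.6)^(1.7847) = 6.4585 mg.

6.46 mg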